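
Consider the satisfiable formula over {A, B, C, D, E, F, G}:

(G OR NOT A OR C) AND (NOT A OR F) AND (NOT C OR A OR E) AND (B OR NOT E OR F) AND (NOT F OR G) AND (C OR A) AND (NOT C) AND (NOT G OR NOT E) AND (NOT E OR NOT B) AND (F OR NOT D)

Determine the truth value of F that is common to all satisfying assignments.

Suppose F = false.
From the singleton clause (NOT A), A = false.
From the singleton clause (C), C = true.
That conflicts with the unit clause (NOT C).
So every satisfying assignment has F = True.

True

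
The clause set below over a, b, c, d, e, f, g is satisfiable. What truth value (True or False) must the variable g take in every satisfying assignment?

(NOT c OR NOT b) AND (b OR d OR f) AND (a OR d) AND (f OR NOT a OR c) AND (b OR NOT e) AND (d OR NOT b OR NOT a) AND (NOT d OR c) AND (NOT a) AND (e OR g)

Suppose g = false.
The clause (NOT a) is unit, so a = false.
The clause (d) is unit, so d = true.
The clause (c) is unit, so c = true.
The clause (NOT b) is unit, so b = false.
The clause (NOT e) is unit, so e = false.
That conflicts with the unit clause (e).
So every satisfying assignment has g = True.

True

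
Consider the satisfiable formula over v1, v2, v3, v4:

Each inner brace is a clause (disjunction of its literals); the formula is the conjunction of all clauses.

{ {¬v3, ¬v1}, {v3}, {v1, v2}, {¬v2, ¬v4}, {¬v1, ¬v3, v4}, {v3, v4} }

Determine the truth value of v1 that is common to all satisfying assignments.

False

Suppose v1 = True.
The clause (¬v3) is unit, so v3 = False.
That conflicts with the unit clause (v3).
So every satisfying assignment has v1 = False.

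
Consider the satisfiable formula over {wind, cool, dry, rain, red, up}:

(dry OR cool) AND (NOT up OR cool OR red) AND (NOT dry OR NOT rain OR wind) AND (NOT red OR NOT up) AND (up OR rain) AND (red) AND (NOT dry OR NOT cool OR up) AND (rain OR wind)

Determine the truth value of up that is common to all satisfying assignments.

False

Suppose up = true.
From the singleton clause (NOT red), red = false.
Now (red) is unsatisfied and unit — conflict.
So every satisfying assignment has up = False.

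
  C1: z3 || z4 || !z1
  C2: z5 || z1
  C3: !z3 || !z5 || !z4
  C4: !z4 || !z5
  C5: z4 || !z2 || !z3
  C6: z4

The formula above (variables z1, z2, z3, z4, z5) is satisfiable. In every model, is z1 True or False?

True

Suppose z1 = false.
From the singleton clause (z5), z5 = true.
From the singleton clause (!z4), z4 = false.
That conflicts with the unit clause (z4).
So every satisfying assignment has z1 = True.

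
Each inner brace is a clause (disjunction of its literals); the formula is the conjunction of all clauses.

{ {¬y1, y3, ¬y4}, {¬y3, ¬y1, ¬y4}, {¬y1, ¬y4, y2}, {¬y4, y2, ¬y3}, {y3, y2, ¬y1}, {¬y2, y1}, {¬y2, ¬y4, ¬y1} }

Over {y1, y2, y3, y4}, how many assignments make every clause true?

There are 2^4 = 16 truth assignments over (y1, y2, y3, y4).
Check each against the 7 clauses (columns in the order y1, y2, y3, y4):
  F F F F  ✓ satisfies all
  F F F T  ✓ satisfies all
  F F T F  ✓ satisfies all
  F F T T  ✗ fails (¬y4 ∨ y2 ∨ ¬y3)
  F T F F  ✗ fails (¬y2 ∨ y1)
  F T F T  ✗ fails (¬y2 ∨ y1)
  F T T F  ✗ fails (¬y2 ∨ y1)
  F T T T  ✗ fails (¬y2 ∨ y1)
  T F F F  ✗ fails (y3 ∨ y2 ∨ ¬y1)
  T F F T  ✗ fails (¬y1 ∨ y3 ∨ ¬y4)
  T F T F  ✓ satisfies all
  T F T T  ✗ fails (¬y3 ∨ ¬y1 ∨ ¬y4)
  T T F F  ✓ satisfies all
  T T F T  ✗ fails (¬y1 ∨ y3 ∨ ¬y4)
  T T T F  ✓ satisfies all
  T T T T  ✗ fails (¬y3 ∨ ¬y1 ∨ ¬y4)
6 of the 16 rows are models.

6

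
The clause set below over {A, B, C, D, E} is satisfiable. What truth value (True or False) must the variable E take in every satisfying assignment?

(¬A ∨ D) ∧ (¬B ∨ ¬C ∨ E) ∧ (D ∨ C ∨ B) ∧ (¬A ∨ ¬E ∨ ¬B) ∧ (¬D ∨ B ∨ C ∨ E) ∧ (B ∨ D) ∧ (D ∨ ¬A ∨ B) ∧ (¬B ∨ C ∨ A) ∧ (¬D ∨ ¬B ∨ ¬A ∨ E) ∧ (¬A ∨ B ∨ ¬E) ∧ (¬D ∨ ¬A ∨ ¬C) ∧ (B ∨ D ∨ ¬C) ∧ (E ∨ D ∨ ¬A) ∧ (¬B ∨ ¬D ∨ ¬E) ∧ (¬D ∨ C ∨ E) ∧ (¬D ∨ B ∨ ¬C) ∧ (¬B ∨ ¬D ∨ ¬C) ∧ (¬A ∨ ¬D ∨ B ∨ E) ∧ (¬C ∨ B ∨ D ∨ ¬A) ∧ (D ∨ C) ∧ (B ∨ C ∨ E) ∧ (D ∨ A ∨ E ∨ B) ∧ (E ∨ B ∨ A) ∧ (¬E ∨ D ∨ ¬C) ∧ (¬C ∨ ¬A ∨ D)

Suppose E = False.
Branch on A: set A = False.
The clause (B) is unit, so B = True.
The clause (¬C) is unit, so C = False.
Now (C) is unsatisfied and unit — conflict.
That branch fails; take A = True instead.
The clause (D) is unit, so D = True.
The clause (¬B) is unit, so B = False.
Now (B) is unsatisfied and unit — conflict.
Both values of A lead to a conflict.
So every satisfying assignment has E = True.

True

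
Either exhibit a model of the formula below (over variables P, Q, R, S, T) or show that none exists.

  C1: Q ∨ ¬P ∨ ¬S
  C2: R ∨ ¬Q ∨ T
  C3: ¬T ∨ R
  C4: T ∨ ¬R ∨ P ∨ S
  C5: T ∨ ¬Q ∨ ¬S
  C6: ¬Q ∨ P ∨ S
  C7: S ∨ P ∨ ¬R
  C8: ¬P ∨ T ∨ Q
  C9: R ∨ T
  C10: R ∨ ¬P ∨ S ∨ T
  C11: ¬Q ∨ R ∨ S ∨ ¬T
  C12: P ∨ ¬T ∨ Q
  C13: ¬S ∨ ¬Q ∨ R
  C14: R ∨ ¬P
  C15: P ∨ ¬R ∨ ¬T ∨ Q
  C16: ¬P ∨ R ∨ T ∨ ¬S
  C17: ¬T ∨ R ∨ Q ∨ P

Branch on T: set T = False.
The clause (R) is unit, so R = True.
Branch on P: set P = False.
The clause (S) is unit, so S = True.
The clause (¬Q) is unit, so Q = False.
This assignment satisfies each clause.

P: False; Q: False; R: True; S: True; T: False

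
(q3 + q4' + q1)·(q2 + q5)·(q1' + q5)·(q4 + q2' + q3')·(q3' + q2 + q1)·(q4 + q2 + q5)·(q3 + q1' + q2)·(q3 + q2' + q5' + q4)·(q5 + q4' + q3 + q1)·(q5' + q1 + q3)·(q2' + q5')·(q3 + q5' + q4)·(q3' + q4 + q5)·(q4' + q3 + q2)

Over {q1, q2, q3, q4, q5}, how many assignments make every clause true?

4

There are 2^5 = 32 truth assignments over (q1, q2, q3, q4, q5).
Split on q1. With q1 = 1, the clauses containing q1 are satisfied and q1' drops from the rest; 2 of the 2^4 = 16 assignments to the other variables satisfy what remains.
With q1 = 0, by the same count on the reduced clause set, 2 assignments work.
Total: 2 + 2 = 4.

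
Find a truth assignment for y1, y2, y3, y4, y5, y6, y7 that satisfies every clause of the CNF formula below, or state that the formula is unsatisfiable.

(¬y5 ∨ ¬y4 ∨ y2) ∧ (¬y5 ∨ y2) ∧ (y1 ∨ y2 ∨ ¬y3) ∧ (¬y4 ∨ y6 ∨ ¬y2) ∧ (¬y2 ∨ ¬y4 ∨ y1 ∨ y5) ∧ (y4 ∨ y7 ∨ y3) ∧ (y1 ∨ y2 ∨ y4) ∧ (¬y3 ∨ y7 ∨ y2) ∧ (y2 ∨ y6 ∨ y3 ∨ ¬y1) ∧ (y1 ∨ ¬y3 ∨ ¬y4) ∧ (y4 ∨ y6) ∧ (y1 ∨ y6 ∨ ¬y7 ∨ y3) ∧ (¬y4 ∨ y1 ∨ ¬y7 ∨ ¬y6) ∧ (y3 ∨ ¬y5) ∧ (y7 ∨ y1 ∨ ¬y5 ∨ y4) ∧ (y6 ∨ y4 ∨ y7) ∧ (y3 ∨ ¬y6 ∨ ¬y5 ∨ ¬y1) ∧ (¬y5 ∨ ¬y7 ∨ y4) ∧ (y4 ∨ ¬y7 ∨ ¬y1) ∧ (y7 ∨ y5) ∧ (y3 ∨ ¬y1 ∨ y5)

y1=False; y2=True; y3=True; y4=False; y5=False; y6=True; y7=True

Case y5 = False:
(y7) alone gives y7 = True.
Case y4 = False:
(y6) alone gives y6 = True.
(¬y1) alone gives y1 = False.
(y2) alone gives y2 = True.
All clauses hold; y3 can take either value.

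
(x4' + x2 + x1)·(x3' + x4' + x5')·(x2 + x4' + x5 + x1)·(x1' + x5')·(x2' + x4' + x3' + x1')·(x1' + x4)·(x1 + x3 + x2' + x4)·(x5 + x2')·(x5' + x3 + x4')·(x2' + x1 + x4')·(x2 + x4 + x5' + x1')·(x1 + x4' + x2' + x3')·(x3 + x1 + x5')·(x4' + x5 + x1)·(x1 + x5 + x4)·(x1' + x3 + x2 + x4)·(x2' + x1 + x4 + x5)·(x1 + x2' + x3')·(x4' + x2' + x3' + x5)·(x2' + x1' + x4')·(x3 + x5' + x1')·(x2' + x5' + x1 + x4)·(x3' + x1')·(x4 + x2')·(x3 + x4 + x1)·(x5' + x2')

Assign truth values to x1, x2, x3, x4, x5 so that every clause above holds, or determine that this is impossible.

x1 ↦ 0; x2 ↦ 0; x3 ↦ 1; x4 ↦ 0; x5 ↦ 1

Suppose x1 = 0.
Suppose x4 = 0.
(x5) alone gives x5 = 1.
(x3) alone gives x3 = 1.
(x2') alone gives x2 = 0.
All clauses are satisfied.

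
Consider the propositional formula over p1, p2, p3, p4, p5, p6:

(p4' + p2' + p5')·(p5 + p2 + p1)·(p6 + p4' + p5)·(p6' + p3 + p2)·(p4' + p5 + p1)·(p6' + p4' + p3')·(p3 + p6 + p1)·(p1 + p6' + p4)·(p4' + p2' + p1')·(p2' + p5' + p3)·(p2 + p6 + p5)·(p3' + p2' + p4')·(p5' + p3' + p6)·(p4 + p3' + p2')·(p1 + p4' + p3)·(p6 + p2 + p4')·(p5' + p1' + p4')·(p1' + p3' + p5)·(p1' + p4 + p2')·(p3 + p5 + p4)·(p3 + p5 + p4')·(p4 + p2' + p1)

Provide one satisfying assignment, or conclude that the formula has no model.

p1=1; p2=0; p3=0; p4=0; p5=1; p6=0

Suppose p4 = 0.
Suppose p1 = 1.
(p2') alone gives p2 = 0.
Suppose p6 = 0.
(p5) alone gives p5 = 1.
(p3') alone gives p3 = 0.
This assignment satisfies each clause.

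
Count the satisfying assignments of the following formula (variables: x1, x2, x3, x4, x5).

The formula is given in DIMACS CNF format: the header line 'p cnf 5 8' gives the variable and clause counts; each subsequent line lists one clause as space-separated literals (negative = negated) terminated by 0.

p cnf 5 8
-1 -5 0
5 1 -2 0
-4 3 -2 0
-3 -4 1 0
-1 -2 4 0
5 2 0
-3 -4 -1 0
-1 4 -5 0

There are 2^5 = 32 truth assignments over (x1, x2, x3, x4, x5).
Split on x3. With x3 = True, the clauses containing x3 are satisfied and ¬x3 drops from the rest; 2 of the 2^4 = 16 assignments to the other variables satisfy what remains.
With x3 = False, by the same count on the reduced clause set, 3 assignments work.
Total: 2 + 3 = 5.

5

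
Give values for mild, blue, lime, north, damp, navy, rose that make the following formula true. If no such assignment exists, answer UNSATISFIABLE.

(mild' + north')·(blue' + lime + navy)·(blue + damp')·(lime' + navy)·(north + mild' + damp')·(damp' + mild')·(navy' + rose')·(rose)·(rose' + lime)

UNSATISFIABLE

The clause (rose) is unit, so rose = 1.
The clause (navy') is unit, so navy = 0.
The clause (lime') is unit, so lime = 0.
That conflicts with the unit clause (lime).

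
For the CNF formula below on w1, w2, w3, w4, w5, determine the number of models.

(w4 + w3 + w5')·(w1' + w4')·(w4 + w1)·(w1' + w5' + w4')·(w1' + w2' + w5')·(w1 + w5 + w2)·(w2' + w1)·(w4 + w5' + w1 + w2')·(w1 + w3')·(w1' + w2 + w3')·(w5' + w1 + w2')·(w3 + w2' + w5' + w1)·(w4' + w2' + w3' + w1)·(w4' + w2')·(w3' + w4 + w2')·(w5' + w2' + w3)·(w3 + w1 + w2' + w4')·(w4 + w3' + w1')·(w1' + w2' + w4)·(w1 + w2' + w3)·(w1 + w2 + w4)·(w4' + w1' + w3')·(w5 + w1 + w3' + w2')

There are 2^5 = 32 truth assignments over (w1, w2, w3, w4, w5).
Split on w1. With w1 = 1, the clauses containing w1 are satisfied and w1' drops from the rest; 1 of the 2^4 = 16 assignments to the other variables satisfy what remains.
With w1 = 0, by the same count on the reduced clause set, 1 assignment works.
Total: 1 + 1 = 2.

2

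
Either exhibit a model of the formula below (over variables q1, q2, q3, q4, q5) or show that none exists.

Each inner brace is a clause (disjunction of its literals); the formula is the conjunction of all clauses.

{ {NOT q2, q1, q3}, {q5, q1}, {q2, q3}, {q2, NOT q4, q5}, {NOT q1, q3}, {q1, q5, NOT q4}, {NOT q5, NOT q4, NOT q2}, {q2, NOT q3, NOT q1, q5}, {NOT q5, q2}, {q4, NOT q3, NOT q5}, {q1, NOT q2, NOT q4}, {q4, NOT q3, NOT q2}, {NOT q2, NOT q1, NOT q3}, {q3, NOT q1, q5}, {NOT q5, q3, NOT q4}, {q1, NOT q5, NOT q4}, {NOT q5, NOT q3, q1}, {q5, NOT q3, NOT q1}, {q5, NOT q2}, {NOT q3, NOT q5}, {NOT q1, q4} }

UNSATISFIABLE

Suppose q5 = true.
The clause (q2) is unit, so q2 = true.
The clause (NOT q4) is unit, so q4 = false.
The clause (NOT q3) is unit, so q3 = false.
The clause (q1) is unit, so q1 = true.
That conflicts with the unit clause (NOT q1).
Undo q5 and try q5 = false.
The clause (q1) is unit, so q1 = true.
The clause (q3) is unit, so q3 = true.
That conflicts with the unit clause (NOT q3).
Either choice for q5 ends in contradiction.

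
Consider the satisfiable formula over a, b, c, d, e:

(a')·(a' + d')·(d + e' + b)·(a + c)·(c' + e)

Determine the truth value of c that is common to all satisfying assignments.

True

Suppose c = 0.
From the singleton clause (a'), a = 0.
Now (a) is unsatisfied and unit — conflict.
So every satisfying assignment has c = True.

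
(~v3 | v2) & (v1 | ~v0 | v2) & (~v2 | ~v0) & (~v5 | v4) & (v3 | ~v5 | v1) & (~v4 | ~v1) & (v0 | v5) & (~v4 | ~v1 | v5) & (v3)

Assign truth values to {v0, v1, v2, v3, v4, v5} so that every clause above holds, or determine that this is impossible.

v0 ↦ 0; v1 ↦ 0; v2 ↦ 1; v3 ↦ 1; v4 ↦ 1; v5 ↦ 1

Unit clause (v3) forces v3 = 1.
Unit clause (v2) forces v2 = 1.
Unit clause (~v0) forces v0 = 0.
Unit clause (v5) forces v5 = 1.
Unit clause (v4) forces v4 = 1.
Unit clause (~v1) forces v1 = 0.
All clauses are satisfied.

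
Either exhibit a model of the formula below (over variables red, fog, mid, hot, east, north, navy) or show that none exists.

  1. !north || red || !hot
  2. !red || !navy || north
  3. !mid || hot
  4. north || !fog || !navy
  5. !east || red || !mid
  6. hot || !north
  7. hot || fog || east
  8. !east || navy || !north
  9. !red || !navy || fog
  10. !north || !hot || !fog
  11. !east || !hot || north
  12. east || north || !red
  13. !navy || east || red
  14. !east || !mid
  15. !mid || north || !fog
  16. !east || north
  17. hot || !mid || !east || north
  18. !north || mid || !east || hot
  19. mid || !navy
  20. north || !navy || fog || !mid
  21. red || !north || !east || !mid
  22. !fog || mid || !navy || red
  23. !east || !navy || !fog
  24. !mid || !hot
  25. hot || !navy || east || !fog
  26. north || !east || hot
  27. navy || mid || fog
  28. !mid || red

red ↦ false, fog ↦ true, mid ↦ false, hot ↦ false, east ↦ false, north ↦ false, navy ↦ false

Try mid = false.
Unit clause (!navy) forces navy = false.
Unit clause (fog) forces fog = true.
Try hot = false.
Unit clause (!north) forces north = false.
Unit clause (!east) forces east = false.
Unit clause (!red) forces red = false.
Every clause now holds.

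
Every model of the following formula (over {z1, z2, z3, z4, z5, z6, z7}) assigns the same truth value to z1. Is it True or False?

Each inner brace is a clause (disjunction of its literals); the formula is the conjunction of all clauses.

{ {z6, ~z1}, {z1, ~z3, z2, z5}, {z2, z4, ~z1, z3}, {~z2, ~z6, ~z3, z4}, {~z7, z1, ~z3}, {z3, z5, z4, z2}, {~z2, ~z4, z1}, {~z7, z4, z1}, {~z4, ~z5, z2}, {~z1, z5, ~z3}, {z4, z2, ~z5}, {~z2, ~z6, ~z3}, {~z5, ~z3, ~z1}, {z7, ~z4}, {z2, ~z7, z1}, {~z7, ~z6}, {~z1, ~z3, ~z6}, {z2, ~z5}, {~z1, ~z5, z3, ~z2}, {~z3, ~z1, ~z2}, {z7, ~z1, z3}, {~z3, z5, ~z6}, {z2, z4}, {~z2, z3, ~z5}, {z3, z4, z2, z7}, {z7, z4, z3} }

False

Suppose z1 = 1.
(z6) alone gives z6 = 1.
(~z7) alone gives z7 = 0.
(~z4) alone gives z4 = 0.
(~z3) alone gives z3 = 0.
Now (z3) is unsatisfied and unit — conflict.
So every satisfying assignment has z1 = False.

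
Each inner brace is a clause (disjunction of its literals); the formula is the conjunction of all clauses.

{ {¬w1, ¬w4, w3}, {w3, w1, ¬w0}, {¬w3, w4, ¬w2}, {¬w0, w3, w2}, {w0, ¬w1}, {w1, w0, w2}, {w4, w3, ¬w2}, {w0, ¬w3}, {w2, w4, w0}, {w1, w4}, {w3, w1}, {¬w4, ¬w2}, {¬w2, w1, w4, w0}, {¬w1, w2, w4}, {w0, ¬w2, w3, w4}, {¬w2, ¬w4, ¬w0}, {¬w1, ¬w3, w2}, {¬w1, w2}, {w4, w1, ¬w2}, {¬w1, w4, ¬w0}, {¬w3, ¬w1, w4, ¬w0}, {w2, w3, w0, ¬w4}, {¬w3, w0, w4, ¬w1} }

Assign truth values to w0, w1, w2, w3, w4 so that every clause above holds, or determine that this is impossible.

w0=True, w1=False, w2=False, w3=True, w4=True

Try w0 = True.
Try w3 = True.
Try w4 = True.
Unit clause (¬w2) forces w2 = False.
Unit clause (¬w1) forces w1 = False.
All clauses are satisfied.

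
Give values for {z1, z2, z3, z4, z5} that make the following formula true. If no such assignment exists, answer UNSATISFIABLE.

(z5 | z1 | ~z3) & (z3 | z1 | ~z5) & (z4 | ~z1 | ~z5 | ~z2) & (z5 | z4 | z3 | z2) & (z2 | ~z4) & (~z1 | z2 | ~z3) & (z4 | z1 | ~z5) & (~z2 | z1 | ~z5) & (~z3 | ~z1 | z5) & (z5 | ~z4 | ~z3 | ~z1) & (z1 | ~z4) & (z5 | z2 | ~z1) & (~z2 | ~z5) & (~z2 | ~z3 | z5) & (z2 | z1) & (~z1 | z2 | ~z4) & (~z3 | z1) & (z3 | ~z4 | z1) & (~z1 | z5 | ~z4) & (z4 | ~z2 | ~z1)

z1=1, z2=0, z3=0, z4=0, z5=1

Case z2 = 0:
From the singleton clause (~z4), z4 = 0.
From the singleton clause (z1), z1 = 1.
From the singleton clause (~z3), z3 = 0.
From the singleton clause (z5), z5 = 1.
Every clause now holds.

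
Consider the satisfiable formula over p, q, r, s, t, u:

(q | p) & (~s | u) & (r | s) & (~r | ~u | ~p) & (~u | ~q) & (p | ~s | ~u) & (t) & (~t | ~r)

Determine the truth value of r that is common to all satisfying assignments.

False

Suppose r = 1.
(t) alone gives t = 1.
That conflicts with the unit clause (~t).
So every satisfying assignment has r = False.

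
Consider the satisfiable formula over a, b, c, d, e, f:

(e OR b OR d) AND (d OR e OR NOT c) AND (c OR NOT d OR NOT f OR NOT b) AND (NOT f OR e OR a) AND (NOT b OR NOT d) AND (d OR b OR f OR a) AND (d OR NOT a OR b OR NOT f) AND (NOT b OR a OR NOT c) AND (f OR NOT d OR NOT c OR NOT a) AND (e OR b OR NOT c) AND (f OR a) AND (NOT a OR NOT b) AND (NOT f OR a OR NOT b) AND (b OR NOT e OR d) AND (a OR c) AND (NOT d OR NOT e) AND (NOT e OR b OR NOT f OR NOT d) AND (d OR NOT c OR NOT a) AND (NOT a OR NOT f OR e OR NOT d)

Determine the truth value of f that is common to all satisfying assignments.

Suppose f = true.
Branch on e: set e = true.
Unit clause (NOT d) forces d = false.
Unit clause (b) forces b = true.
Unit clause (NOT a) forces a = false.
But (a) is also a unit clause — contradiction.
So e must be the other value — set e = false.
Unit clause (a) forces a = true.
Unit clause (NOT b) forces b = false.
Unit clause (d) forces d = true.
But (NOT d) is also a unit clause — contradiction.
Either choice for e ends in contradiction.
So every satisfying assignment has f = False.

False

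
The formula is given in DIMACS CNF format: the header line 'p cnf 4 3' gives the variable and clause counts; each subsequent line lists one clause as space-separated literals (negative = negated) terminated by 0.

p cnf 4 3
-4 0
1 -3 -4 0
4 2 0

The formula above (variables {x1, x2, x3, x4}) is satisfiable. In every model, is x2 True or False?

Suppose x2 = False.
Unit clause (¬x4) forces x4 = False.
But (x4) is also a unit clause — contradiction.
So every satisfying assignment has x2 = True.

True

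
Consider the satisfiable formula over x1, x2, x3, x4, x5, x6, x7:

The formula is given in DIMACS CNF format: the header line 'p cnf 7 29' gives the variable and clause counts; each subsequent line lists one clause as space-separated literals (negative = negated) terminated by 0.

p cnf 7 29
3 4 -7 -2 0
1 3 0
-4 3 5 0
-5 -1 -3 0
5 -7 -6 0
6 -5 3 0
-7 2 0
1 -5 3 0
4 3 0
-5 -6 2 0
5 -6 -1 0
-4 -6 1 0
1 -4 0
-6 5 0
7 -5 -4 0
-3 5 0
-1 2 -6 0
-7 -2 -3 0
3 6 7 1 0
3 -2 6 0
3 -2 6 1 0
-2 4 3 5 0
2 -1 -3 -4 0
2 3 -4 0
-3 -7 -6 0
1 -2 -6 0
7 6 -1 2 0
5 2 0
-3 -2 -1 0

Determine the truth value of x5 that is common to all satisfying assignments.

Suppose x5 = False.
The clause (¬x6) is unit, so x6 = False.
The clause (¬x3) is unit, so x3 = False.
The clause (x1) is unit, so x1 = True.
The clause (¬x4) is unit, so x4 = False.
That conflicts with the unit clause (x4).
So every satisfying assignment has x5 = True.

True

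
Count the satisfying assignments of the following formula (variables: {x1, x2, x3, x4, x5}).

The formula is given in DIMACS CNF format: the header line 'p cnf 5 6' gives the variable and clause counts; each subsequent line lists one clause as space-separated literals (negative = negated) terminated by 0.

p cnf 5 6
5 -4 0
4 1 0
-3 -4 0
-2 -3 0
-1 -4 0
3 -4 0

There are 2^5 = 32 truth assignments over (x1, x2, x3, x4, x5).
Split on x3. With x3 = True, the clauses containing x3 are satisfied and ¬x3 drops from the rest; 2 of the 2^4 = 16 assignments to the other variables satisfy what remains.
With x3 = False, by the same count on the reduced clause set, 4 assignments work.
Total: 2 + 4 = 6.

6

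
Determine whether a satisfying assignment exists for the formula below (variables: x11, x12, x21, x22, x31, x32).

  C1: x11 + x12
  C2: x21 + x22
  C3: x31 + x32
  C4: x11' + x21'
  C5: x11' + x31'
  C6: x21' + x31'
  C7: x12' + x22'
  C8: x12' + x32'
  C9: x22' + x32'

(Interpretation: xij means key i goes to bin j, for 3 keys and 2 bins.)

Unsatisfiable

Try x11 = 1.
(x21') alone gives x21 = 0.
(x22) alone gives x22 = 1.
(x31') alone gives x31 = 0.
(x32) alone gives x32 = 1.
That conflicts with the unit clause (x32').
Backtrack on x11: now try x11 = 0.
(x12) alone gives x12 = 1.
(x22') alone gives x22 = 0.
(x21) alone gives x21 = 1.
(x31') alone gives x31 = 0.
(x32) alone gives x32 = 1.
That conflicts with the unit clause (x32').
Both values of x11 lead to a conflict.
No assignment satisfies every clause.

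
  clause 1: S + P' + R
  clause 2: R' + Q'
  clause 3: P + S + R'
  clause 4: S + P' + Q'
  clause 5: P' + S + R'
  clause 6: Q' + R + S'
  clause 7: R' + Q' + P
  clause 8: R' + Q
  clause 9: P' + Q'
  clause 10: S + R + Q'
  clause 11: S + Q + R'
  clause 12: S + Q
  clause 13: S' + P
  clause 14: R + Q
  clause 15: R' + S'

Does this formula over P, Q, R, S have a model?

Try R = 0.
From the singleton clause (Q), Q = 1.
From the singleton clause (S'), S = 0.
Now (S) is unsatisfied and unit — conflict.
So R must be the other value — set R = 1.
From the singleton clause (Q'), Q = 0.
Now (Q) is unsatisfied and unit — conflict.
Both values of R lead to a conflict.
No assignment satisfies every clause.

Unsatisfiable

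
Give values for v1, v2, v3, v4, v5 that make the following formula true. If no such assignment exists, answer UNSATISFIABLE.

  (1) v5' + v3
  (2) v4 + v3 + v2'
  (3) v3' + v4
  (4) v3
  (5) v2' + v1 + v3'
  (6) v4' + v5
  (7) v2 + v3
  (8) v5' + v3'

The clause (v3) is unit, so v3 = 1.
The clause (v4) is unit, so v4 = 1.
The clause (v5) is unit, so v5 = 1.
That conflicts with the unit clause (v5').

UNSATISFIABLE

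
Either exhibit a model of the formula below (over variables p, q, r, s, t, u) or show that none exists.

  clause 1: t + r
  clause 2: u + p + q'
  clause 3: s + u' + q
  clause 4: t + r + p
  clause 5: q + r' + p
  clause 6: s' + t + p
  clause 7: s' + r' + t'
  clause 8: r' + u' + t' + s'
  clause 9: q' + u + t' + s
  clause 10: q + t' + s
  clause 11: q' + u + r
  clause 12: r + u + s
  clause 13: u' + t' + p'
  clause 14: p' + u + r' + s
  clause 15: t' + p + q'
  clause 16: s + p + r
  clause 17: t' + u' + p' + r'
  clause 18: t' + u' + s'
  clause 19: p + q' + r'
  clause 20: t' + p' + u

p ↦ 1; q ↦ 0; r ↦ 1; s ↦ 1; t ↦ 0; u ↦ 0

Try t = 0.
(r) alone gives r = 1.
Try q = 0.
(p) alone gives p = 1.
Try s = 1.
Every clause is now satisfied; u is unconstrained.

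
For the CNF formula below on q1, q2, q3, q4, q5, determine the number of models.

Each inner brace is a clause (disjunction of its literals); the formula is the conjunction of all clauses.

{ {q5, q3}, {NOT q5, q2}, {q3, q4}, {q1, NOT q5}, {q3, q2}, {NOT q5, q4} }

10

There are 2^5 = 32 truth assignments over (q1, q2, q3, q4, q5).
Split on q3. With q3 = true, the clauses containing q3 are satisfied and NOT q3 drops from the rest; 9 of the 2^4 = 16 assignments to the other variables satisfy what remains.
With q3 = false, by the same count on the reduced clause set, 1 assignment works.
Total: 9 + 1 = 10.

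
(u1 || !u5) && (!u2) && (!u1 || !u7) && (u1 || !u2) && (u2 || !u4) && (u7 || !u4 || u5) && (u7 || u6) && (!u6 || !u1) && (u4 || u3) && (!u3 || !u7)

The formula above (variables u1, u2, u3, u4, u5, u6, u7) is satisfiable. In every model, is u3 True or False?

True

Suppose u3 = false.
(!u2) alone gives u2 = false.
(!u4) alone gives u4 = false.
But (u4) is also a unit clause — contradiction.
So every satisfying assignment has u3 = True.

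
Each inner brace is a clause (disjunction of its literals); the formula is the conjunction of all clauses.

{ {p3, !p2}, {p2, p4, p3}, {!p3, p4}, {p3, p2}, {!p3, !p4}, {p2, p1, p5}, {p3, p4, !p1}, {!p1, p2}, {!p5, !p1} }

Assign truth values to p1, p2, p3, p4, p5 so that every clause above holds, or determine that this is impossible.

UNSATISFIABLE

Try p3 = true.
The clause (p4) is unit, so p4 = true.
Now (!p4) is unsatisfied and unit — conflict.
Undo p3 and try p3 = false.
The clause (!p2) is unit, so p2 = false.
Now (p2) is unsatisfied and unit — conflict.
Both values of p3 lead to a conflict.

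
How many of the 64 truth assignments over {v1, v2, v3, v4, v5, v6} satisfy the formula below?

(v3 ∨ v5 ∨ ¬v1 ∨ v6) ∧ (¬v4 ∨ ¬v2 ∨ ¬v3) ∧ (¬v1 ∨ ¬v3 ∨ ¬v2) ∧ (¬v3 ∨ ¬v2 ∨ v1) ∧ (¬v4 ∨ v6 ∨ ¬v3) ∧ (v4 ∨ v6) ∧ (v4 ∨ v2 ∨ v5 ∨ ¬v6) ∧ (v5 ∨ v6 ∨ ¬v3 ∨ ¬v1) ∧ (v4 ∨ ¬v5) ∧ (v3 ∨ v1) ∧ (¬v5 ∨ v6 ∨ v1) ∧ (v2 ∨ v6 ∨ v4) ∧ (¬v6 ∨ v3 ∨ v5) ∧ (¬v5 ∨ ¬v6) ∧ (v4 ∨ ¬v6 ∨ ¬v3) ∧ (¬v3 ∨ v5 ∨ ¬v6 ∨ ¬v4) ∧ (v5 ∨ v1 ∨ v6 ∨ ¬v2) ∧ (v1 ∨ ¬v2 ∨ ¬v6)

There are 2^6 = 64 truth assignments over (v1, v2, v3, v4, v5, v6).
Split on v3. With v3 = True, the clauses containing v3 are satisfied and ¬v3 drops from the rest; 0 of the 2^5 = 32 assignments to the other variables satisfy what remains.
With v3 = False, by the same count on the reduced clause set, 2 assignments work.
Total: 0 + 2 = 2.

2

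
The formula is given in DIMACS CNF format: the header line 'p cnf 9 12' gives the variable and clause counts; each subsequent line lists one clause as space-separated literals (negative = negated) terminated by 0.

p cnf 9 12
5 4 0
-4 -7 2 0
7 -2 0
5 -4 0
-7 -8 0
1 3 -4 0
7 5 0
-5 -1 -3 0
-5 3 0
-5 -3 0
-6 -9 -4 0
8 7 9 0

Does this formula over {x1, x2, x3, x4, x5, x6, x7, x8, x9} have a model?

Try x5 = True.
Unit clause (x3) forces x3 = True.
But (¬x3) is also a unit clause — contradiction.
Undo x5 and try x5 = False.
Unit clause (x4) forces x4 = True.
But (¬x4) is also a unit clause — contradiction.
Both values of x5 lead to a conflict.
No assignment satisfies every clause.

No, unsatisfiable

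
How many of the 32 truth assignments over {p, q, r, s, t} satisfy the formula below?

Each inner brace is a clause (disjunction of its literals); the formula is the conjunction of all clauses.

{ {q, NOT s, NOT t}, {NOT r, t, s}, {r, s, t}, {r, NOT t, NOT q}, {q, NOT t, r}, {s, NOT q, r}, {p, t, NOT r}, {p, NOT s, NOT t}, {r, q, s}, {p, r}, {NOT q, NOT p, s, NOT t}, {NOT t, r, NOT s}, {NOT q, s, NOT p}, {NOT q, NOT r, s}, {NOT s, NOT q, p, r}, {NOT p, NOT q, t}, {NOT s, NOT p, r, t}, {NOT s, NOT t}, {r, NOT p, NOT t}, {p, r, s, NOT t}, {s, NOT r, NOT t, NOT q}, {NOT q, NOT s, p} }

There are 2^5 = 32 truth assignments over (p, q, r, s, t).
Split on t. With t = true, the clauses containing t are satisfied and NOT t drops from the rest; 2 of the 2^4 = 16 assignments to the other variables satisfy what remains.
With t = false, by the same count on the reduced clause set, 1 assignment works.
(One model: p=F, q=F, r=T, s=F, t=T.)
Total: 2 + 1 = 3.

3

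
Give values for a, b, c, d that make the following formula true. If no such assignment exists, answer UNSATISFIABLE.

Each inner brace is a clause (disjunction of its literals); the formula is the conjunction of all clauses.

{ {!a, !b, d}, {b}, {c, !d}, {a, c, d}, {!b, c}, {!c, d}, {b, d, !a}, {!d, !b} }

The clause (b) is unit, so b = true.
The clause (c) is unit, so c = true.
The clause (d) is unit, so d = true.
That conflicts with the unit clause (!d).

UNSATISFIABLE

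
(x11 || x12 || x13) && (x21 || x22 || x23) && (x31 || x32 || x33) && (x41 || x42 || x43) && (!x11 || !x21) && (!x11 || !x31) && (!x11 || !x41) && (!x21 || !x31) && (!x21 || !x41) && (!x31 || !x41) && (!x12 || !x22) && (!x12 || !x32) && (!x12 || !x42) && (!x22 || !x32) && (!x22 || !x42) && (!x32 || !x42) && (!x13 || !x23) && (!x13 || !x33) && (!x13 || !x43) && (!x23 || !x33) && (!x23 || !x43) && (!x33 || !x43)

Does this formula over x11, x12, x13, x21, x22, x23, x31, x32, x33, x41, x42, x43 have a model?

No

Try x11 = false.
Try x12 = true.
(!x22) alone gives x22 = false.
(!x32) alone gives x32 = false.
(!x42) alone gives x42 = false.
Try x21 = true.
(!x31) alone gives x31 = false.
(x33) alone gives x33 = true.
(!x41) alone gives x41 = false.
(x43) alone gives x43 = true.
But (!x43) is also a unit clause — contradiction.
So x21 must be the other value — set x21 = false.
(x23) alone gives x23 = true.
(!x13) alone gives x13 = false.
(!x33) alone gives x33 = false.
(x31) alone gives x31 = true.
(!x41) alone gives x41 = false.
(x43) alone gives x43 = true.
But (!x43) is also a unit clause — contradiction.
Both values of x21 lead to a conflict.
So x12 must be the other value — set x12 = false.
(x13) alone gives x13 = true.
(!x23) alone gives x23 = false.
(!x33) alone gives x33 = false.
(!x43) alone gives x43 = false.
Try x21 = true.
(!x31) alone gives x31 = false.
(x32) alone gives x32 = true.
(!x41) alone gives x41 = false.
(x42) alone gives x42 = true.
But (!x42) is also a unit clause — contradiction.
So x21 must be the other value — set x21 = false.
(x22) alone gives x22 = true.
(!x32) alone gives x32 = false.
(x31) alone gives x31 = true.
(!x41) alone gives x41 = false.
(x42) alone gives x42 = true.
But (!x42) is also a unit clause — contradiction.
Both values of x21 lead to a conflict.
Both values of x12 lead to a conflict.
So x11 must be the other value — set x11 = true.
(!x21) alone gives x21 = false.
(!x31) alone gives x31 = false.
(!x41) alone gives x41 = false.
Try x22 = true.
(!x12) alone gives x12 = false.
(!x32) alone gives x32 = false.
(x33) alone gives x33 = true.
(!x42) alone gives x42 = false.
(x43) alone gives x43 = true.
But (!x43) is also a unit clause — contradiction.
So x22 must be the other value — set x22 = false.
(x23) alone gives x23 = true.
(!x13) alone gives x13 = false.
(!x33) alone gives x33 = false.
(x32) alone gives x32 = true.
(!x12) alone gives x12 = false.
(!x42) alone gives x42 = false.
(x43) alone gives x43 = true.
But (!x43) is also a unit clause — contradiction.
Both values of x22 lead to a conflict.
Both values of x11 lead to a conflict.
No assignment satisfies every clause.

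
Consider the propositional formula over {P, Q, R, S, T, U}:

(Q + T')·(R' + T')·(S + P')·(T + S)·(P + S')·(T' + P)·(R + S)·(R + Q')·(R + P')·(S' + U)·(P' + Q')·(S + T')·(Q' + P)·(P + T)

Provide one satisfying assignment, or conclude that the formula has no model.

P=1,  Q=0,  R=1,  S=1,  T=0,  U=1

Suppose Q = 0.
(T') alone gives T = 0.
(S) alone gives S = 1.
(P) alone gives P = 1.
(R) alone gives R = 1.
(U) alone gives U = 1.
This assignment satisfies each clause.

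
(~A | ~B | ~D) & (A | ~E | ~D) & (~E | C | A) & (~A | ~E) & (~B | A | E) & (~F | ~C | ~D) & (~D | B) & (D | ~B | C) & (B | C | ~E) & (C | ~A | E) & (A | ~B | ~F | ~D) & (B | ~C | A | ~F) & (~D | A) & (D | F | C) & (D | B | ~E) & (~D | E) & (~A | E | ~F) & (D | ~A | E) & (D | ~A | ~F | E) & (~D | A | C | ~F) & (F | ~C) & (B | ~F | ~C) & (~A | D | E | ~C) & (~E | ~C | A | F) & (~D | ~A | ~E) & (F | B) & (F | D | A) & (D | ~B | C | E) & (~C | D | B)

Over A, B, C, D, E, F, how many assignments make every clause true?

2

There are 2^6 = 64 truth assignments over (A, B, C, D, E, F).
Split on B. With B = 1, the clauses containing B are satisfied and ~B drops from the rest; 1 of the 2^5 = 32 assignments to the other variables satisfy what remains.
With B = 0, by the same count on the reduced clause set, 1 assignment works.
(One model: A=F, B=F, C=F, D=F, E=F, F=T.)
Total: 1 + 1 = 2.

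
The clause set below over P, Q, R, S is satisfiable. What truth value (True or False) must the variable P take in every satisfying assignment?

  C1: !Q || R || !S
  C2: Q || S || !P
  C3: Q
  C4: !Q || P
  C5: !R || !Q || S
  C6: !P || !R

True

Suppose P = false.
From the singleton clause (Q), Q = true.
But (!Q) is also a unit clause — contradiction.
So every satisfying assignment has P = True.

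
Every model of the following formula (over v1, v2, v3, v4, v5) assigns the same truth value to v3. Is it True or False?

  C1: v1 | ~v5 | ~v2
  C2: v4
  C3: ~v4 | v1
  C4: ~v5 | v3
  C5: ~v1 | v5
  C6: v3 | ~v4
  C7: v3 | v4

True

Suppose v3 = 0.
From the singleton clause (v4), v4 = 1.
That conflicts with the unit clause (~v4).
So every satisfying assignment has v3 = True.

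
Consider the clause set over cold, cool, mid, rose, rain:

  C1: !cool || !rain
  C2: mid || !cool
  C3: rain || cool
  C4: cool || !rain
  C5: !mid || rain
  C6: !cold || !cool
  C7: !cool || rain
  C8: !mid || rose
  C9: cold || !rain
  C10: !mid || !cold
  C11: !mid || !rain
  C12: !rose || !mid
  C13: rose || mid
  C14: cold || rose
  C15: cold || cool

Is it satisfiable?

No

Case cool = false:
(rain) alone gives rain = true.
Now (!rain) is unsatisfied and unit — conflict.
That branch fails; take cool = true instead.
(!rain) alone gives rain = false.
Now (rain) is unsatisfied and unit — conflict.
Neither cool = true nor cool = false works.
No assignment satisfies every clause.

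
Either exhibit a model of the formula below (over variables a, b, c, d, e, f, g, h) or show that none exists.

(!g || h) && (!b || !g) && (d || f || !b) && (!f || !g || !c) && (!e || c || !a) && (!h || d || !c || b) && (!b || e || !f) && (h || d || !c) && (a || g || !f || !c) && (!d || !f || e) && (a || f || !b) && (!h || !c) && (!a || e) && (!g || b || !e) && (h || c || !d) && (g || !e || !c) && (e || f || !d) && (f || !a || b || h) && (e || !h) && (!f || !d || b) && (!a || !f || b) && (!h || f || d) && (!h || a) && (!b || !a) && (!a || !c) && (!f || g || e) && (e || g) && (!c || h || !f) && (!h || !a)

Try g = false.
(e) alone gives e = true.
(!c) alone gives c = false.
(!a) alone gives a = false.
(!h) alone gives h = false.
(!d) alone gives d = false.
Try f = false.
(!b) alone gives b = false.
Every clause now holds.

a=false,  b=false,  c=false,  d=false,  e=true,  f=false,  g=false,  h=false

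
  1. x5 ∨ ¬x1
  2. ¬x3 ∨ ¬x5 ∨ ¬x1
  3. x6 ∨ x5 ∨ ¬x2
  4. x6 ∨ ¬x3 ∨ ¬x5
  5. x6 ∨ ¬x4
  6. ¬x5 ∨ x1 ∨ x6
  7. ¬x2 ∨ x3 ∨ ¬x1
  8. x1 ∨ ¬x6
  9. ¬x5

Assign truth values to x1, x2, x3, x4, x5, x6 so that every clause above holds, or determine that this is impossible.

x1: False; x2: False; x3: False; x4: False; x5: False; x6: False

Unit clause (¬x5) forces x5 = False.
Unit clause (¬x1) forces x1 = False.
Unit clause (¬x6) forces x6 = False.
Unit clause (¬x2) forces x2 = False.
Unit clause (¬x4) forces x4 = False.
No clause remains; x3 is free.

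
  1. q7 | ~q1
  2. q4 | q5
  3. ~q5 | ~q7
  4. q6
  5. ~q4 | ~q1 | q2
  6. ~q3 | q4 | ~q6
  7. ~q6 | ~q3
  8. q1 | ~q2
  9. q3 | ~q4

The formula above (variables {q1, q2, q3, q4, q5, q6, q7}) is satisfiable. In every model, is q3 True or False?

False

Suppose q3 = 1.
Unit clause (q6) forces q6 = 1.
That conflicts with the unit clause (~q6).
So every satisfying assignment has q3 = False.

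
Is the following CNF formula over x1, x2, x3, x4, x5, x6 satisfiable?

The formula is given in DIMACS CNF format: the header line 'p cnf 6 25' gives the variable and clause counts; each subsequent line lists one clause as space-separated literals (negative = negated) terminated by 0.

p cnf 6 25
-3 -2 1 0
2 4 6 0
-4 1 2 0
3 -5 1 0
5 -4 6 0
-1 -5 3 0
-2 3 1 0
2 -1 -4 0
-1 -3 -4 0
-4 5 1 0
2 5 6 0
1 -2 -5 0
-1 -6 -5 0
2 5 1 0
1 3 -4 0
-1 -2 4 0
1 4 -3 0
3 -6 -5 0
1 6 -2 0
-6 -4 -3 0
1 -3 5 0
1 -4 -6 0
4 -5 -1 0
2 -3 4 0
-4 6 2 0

Yes

Try x3 = False.
Try x5 = False.
Try x4 = True.
(x6) alone gives x6 = True.
(x1) alone gives x1 = True.
(x2) alone gives x2 = True.
This assignment satisfies each clause.
A satisfying assignment: x1: True,  x2: True,  x3: False,  x4: True,  x5: False,  x6: True.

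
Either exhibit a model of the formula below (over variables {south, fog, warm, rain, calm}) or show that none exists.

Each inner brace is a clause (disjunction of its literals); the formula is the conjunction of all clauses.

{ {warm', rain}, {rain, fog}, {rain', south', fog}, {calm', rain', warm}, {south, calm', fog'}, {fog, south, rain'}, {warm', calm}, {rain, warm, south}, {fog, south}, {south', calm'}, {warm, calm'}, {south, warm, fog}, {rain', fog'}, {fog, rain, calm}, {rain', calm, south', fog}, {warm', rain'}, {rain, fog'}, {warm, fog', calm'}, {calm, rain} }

Suppose warm = 0.
Unit clause (calm') forces calm = 0.
Unit clause (rain) forces rain = 1.
Unit clause (fog') forces fog = 0.
Unit clause (south') forces south = 0.
That conflicts with the unit clause (south).
Backtrack on warm: now try warm = 1.
Unit clause (rain) forces rain = 1.
That conflicts with the unit clause (rain').
Either choice for warm ends in contradiction.

UNSATISFIABLE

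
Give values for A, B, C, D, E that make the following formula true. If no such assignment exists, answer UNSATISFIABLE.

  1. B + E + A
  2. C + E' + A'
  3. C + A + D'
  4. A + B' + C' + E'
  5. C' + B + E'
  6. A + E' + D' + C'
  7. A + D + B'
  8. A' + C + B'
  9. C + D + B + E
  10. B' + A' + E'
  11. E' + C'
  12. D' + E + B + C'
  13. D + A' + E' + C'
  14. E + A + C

Branch on E: set E = 0.
Branch on B: set B = 0.
Unit clause (A) forces A = 1.
Branch on C: set C = 0.
Unit clause (D) forces D = 1.
Every clause now holds.

A=1, B=0, C=0, D=1, E=0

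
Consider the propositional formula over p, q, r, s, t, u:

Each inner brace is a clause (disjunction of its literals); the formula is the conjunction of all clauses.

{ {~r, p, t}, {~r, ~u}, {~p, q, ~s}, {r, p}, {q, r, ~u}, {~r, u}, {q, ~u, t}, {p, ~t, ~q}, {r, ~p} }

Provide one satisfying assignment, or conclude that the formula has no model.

Case r = 0:
(p) alone gives p = 1.
Now (~p) is unsatisfied and unit — conflict.
That branch fails; take r = 1 instead.
(~u) alone gives u = 0.
Now (u) is unsatisfied and unit — conflict.
Neither r = 1 nor r = 0 works.

UNSATISFIABLE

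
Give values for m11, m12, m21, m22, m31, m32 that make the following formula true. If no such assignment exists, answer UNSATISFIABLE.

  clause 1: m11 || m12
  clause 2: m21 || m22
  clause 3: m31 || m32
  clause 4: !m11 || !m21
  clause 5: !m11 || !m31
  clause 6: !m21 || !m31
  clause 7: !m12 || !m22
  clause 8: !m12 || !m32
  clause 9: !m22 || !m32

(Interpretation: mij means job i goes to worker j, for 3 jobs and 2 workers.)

UNSATISFIABLE

Case m11 = true:
(!m21) alone gives m21 = false.
(m22) alone gives m22 = true.
(!m31) alone gives m31 = false.
(m32) alone gives m32 = true.
That conflicts with the unit clause (!m32).
So m11 must be the other value — set m11 = false.
(m12) alone gives m12 = true.
(!m22) alone gives m22 = false.
(m21) alone gives m21 = true.
(!m31) alone gives m31 = false.
(m32) alone gives m32 = true.
That conflicts with the unit clause (!m32).
Both values of m11 lead to a conflict.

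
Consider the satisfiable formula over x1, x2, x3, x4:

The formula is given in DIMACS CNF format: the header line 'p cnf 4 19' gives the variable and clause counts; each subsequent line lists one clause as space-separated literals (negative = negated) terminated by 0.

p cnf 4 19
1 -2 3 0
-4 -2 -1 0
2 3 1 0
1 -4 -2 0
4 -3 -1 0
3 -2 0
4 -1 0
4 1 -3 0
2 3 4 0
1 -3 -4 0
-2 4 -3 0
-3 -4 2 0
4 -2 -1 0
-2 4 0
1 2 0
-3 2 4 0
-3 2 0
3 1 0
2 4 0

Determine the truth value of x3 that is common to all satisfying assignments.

False

Suppose x3 = True.
From the singleton clause (x2), x2 = True.
From the singleton clause (x4), x4 = True.
From the singleton clause (¬x1), x1 = False.
Now (x1) is unsatisfied and unit — conflict.
So every satisfying assignment has x3 = False.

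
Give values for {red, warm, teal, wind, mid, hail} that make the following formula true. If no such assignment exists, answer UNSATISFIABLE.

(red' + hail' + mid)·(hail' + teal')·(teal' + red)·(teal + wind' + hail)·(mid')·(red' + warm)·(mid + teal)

Unit clause (mid') forces mid = 0.
Unit clause (teal) forces teal = 1.
Unit clause (hail') forces hail = 0.
Unit clause (red) forces red = 1.
Unit clause (warm) forces warm = 1.
No clause remains; wind is free.

red ↦ 1,  warm ↦ 1,  teal ↦ 1,  wind ↦ 1,  mid ↦ 0,  hail ↦ 0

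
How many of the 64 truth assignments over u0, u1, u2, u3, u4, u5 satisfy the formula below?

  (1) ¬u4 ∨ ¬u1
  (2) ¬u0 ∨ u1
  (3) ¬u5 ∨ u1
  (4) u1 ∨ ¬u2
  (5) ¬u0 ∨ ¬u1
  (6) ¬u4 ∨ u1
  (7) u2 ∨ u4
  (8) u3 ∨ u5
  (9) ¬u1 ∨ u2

There are 2^6 = 64 truth assignments over (u0, u1, u2, u3, u4, u5).
Split on u2. With u2 = True, the clauses containing u2 are satisfied and ¬u2 drops from the rest; 3 of the 2^5 = 32 assignments to the other variables satisfy what remains.
With u2 = False, by the same count on the reduced clause set, 0 assignments work.
Total: 3 + 0 = 3.

3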